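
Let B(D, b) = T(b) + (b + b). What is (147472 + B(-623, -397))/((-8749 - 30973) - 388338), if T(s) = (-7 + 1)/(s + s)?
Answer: -58231169/169939820 ≈ -0.34266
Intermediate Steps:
T(s) = -3/s (T(s) = -6*1/(2*s) = -3/s)
B(D, b) = -3/b + 2*b (B(D, b) = -3/b + (b + b) = -3/b + 2*b)
(147472 + B(-623, -397))/((-8749 - 30973) - 388338) = (147472 + (-3/(-397) + 2*(-397)))/((-8749 - 30973) - 388338) = (147472 + (-3*(-1/397) - 794))/(-39722 - 388338) = (147472 + (3/397 - 794))/(-428060) = (147472 - 315215/397)*(-1/428060) = (58231169/397)*(-1/428060) = -58231169/169939820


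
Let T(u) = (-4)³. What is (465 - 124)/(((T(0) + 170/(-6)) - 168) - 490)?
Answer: -1023/2251 ≈ -0.45446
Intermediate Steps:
T(u) = -64
(465 - 124)/(((T(0) + 170/(-6)) - 168) - 490) = (465 - 124)/(((-64 + 170/(-6)) - 168) - 490) = 341/(((-64 + 170*(-⅙)) - 168) - 490) = 341/(((-64 - 85/3) - 168) - 490) = 341/((-277/3 - 168) - 490) = 341/(-781/3 - 490) = 341/(-2251/3) = 341*(-3/2251) = -1023/2251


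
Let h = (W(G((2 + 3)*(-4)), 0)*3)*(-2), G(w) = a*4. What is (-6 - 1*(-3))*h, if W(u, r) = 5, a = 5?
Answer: 90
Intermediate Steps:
G(w) = 20 (G(w) = 5*4 = 20)
h = -30 (h = (5*3)*(-2) = 15*(-2) = -30)
(-6 - 1*(-3))*h = (-6 - 1*(-3))*(-30) = (-6 + 3)*(-30) = -3*(-30) = 90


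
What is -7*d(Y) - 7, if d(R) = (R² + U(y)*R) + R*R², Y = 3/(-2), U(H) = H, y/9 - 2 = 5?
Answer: 5299/8 ≈ 662.38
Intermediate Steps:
y = 63 (y = 18 + 9*5 = 18 + 45 = 63)
Y = -3/2 (Y = 3*(-½) = -3/2 ≈ -1.5000)
d(R) = R² + R³ + 63*R (d(R) = (R² + 63*R) + R*R² = (R² + 63*R) + R³ = R² + R³ + 63*R)
-7*d(Y) - 7 = -(-21)*(63 - 3/2 + (-3/2)²)/2 - 7 = -(-21)*(63 - 3/2 + 9/4)/2 - 7 = -(-21)*255/(2*4) - 7 = -7*(-765/8) - 7 = 5355/8 - 7 = 5299/8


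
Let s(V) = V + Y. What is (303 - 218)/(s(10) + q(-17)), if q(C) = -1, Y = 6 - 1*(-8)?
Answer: 85/23 ≈ 3.6957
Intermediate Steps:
Y = 14 (Y = 6 + 8 = 14)
s(V) = 14 + V (s(V) = V + 14 = 14 + V)
(303 - 218)/(s(10) + q(-17)) = (303 - 218)/((14 + 10) - 1) = 85/(24 - 1) = 85/23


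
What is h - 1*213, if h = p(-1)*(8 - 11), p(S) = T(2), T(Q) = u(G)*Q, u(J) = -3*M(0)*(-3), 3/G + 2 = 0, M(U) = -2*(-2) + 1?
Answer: -483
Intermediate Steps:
M(U) = 5 (M(U) = 4 + 1 = 5)
G = -3/2 (G = 3/(-2 + 0) = 3/(-2) = 3*(-½) = -3/2 ≈ -1.5000)
u(J) = 45 (u(J) = -3*5*(-3) = -15*(-3) = 45)
T(Q) = 45*Q
p(S) = 90 (p(S) = 45*2 = 90)
h = -270 (h = 90*(8 - 11) = 90*(-3) = -270)
h - 1*213 = -270 - 1*213 = -270 - 213 = -483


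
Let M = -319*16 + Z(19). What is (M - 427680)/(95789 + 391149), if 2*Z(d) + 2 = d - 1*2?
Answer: -865553/973876 ≈ -0.88877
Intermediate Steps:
Z(d) = -2 + d/2 (Z(d) = -1 + (d - 1*2)/2 = -1 + (d - 2)/2 = -1 + (-2 + d)/2 = -1 + (-1 + d/2) = -2 + d/2)
M = -10193/2 (M = -319*16 + (-2 + (½)*19) = -5104 + (-2 + 19/2) = -5104 + 15/2 = -10193/2 ≈ -5096.5)
(M - 427680)/(95789 + 391149) = (-10193/2 - 427680)/(95789 + 391149) = -865553/2/486938 = -865553/2*1/486938 = -865553/973876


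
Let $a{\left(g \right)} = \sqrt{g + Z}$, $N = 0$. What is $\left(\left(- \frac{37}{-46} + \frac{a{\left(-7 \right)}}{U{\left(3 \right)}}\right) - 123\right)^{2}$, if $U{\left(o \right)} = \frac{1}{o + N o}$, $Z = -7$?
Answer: $\frac{31329025}{2116} - \frac{16863 i \sqrt{14}}{23} \approx 14806.0 - 2743.3 i$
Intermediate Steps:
$a{\left(g \right)} = \sqrt{-7 + g}$ ($a{\left(g \right)} = \sqrt{g - 7} = \sqrt{-7 + g}$)
$U{\left(o \right)} = \frac{1}{o}$ ($U{\left(o \right)} = \frac{1}{o + 0 o} = \frac{1}{o + 0} = \frac{1}{o}$)
$\left(\left(- \frac{37}{-46} + \frac{a{\left(-7 \right)}}{U{\left(3 \right)}}\right) - 123\right)^{2} = \left(\left(- \frac{37}{-46} + \frac{\sqrt{-7 - 7}}{\frac{1}{3}}\right) - 123\right)^{2} = \left(\left(\left(-37\right) \left(- \frac{1}{46}\right) + \sqrt{-14} \frac{1}{\frac{1}{3}}\right) - 123\right)^{2} = \left(\left(\frac{37}{46} + i \sqrt{14} \cdot 3\right) - 123\right)^{2} = \left(\left(\frac{37}{46} + 3 i \sqrt{14}\right) - 123\right)^{2} = \left(- \frac{5621}{46} + 3 i \sqrt{14}\right)^{2}$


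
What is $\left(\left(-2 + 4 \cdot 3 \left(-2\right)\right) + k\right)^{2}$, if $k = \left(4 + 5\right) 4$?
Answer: $100$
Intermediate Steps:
$k = 36$ ($k = 9 \cdot 4 = 36$)
$\left(\left(-2 + 4 \cdot 3 \left(-2\right)\right) + k\right)^{2} = \left(\left(-2 + 4 \cdot 3 \left(-2\right)\right) + 36\right)^{2} = \left(\left(-2 + 4 \left(-6\right)\right) + 36\right)^{2} = \left(\left(-2 - 24\right) + 36\right)^{2} = \left(-26 + 36\right)^{2} = 10^{2} = 100$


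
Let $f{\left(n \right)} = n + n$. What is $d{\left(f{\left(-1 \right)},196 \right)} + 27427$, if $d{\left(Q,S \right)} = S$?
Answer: $27623$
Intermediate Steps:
$f{\left(n \right)} = 2 n$
$d{\left(f{\left(-1 \right)},196 \right)} + 27427 = 196 + 27427 = 27623$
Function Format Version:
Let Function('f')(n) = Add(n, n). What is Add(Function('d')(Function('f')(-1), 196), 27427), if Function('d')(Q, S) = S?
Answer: 27623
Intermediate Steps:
Function('f')(n) = Mul(2, n)
Add(Function('d')(Function('f')(-1), 196), 27427) = Add(196, 27427) = 27623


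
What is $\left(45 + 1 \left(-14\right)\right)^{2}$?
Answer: $961$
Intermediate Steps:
$\left(45 + 1 \left(-14\right)\right)^{2} = \left(45 - 14\right)^{2} = 31^{2} = 961$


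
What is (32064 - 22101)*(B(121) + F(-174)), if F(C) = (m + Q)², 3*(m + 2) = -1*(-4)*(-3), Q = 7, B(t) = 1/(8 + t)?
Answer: 431730/43 ≈ 10040.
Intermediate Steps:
m = -6 (m = -2 + (-1*(-4)*(-3))/3 = -2 + (4*(-3))/3 = -2 + (⅓)*(-12) = -2 - 4 = -6)
F(C) = 1 (F(C) = (-6 + 7)² = 1² = 1)
(32064 - 22101)*(B(121) + F(-174)) = (32064 - 22101)*(1/(8 + 121) + 1) = 9963*(1/129 + 1) = 9963*(130/129) = 431730/43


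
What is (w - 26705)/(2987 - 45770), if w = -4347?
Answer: 31052/42783 ≈ 0.72580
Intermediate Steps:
(w - 26705)/(2987 - 45770) = (-4347 - 26705)/(2987 - 45770) = -31052/(-42783) = -31052*(-1/42783) = 31052/42783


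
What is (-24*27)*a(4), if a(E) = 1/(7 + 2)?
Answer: -72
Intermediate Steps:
a(E) = ⅑ (a(E) = 1/9 = ⅑)
(-24*27)*a(4) = -24*27*(⅑) = -648*⅑ = -72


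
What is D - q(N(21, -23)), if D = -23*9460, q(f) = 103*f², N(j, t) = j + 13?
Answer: -336648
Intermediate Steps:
N(j, t) = 13 + j
D = -217580
D - q(N(21, -23)) = -217580 - 103*(13 + 21)² = -217580 - 103*34² = -217580 - 103*1156 = -217580 - 1*119068 = -217580 - 119068 = -336648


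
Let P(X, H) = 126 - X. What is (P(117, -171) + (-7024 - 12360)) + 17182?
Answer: -2193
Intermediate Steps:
(P(117, -171) + (-7024 - 12360)) + 17182 = ((126 - 1*117) + (-7024 - 12360)) + 17182 = ((126 - 117) - 19384) + 17182 = (9 - 19384) + 17182 = -19375 + 17182 = -2193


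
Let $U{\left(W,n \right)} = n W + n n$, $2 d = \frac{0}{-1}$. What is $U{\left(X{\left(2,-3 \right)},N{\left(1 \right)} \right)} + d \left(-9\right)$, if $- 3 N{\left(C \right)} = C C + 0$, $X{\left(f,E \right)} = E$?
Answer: $\frac{10}{9} \approx 1.1111$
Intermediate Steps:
$d = 0$ ($d = \frac{0 \frac{1}{-1}}{2} = \frac{0 \left(-1\right)}{2} = \frac{1}{2} \cdot 0 = 0$)
$N{\left(C \right)} = - \frac{C^{2}}{3}$ ($N{\left(C \right)} = - \frac{C C + 0}{3} = - \frac{C^{2} + 0}{3} = - \frac{C^{2}}{3}$)
$U{\left(W,n \right)} = n^{2} + W n$ ($U{\left(W,n \right)} = W n + n^{2} = n^{2} + W n$)
$U{\left(X{\left(2,-3 \right)},N{\left(1 \right)} \right)} + d \left(-9\right) = - \frac{1^{2}}{3} \left(-3 - \frac{1^{2}}{3}\right) + 0 \left(-9\right) = \left(- \frac{1}{3}\right) 1 \left(-3 - \frac{1}{3}\right) + 0 = - \frac{-3 - \frac{1}{3}}{3} + 0 = \left(- \frac{1}{3}\right) \left(- \frac{10}{3}\right) + 0 = \frac{10}{9} + 0 = \frac{10}{9}$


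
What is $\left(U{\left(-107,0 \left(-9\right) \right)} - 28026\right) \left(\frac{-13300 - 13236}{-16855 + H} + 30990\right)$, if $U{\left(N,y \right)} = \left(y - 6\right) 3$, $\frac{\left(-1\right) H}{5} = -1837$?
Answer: $- \frac{3333307540392}{3835} \approx -8.6918 \cdot 10^{8}$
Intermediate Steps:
$H = 9185$ ($H = \left(-5\right) \left(-1837\right) = 9185$)
$U{\left(N,y \right)} = -18 + 3 y$ ($U{\left(N,y \right)} = \left(-6 + y\right) 3 = -18 + 3 y$)
$\left(U{\left(-107,0 \left(-9\right) \right)} - 28026\right) \left(\frac{-13300 - 13236}{-16855 + H} + 30990\right) = \left(\left(-18 + 3 \cdot 0 \left(-9\right)\right) - 28026\right) \left(\frac{-13300 - 13236}{-16855 + 9185} + 30990\right) = \left(\left(-18 + 3 \cdot 0\right) - 28026\right) \left(- \frac{26536}{-7670} + 30990\right) = \left(\left(-18 + 0\right) - 28026\right) \left(\left(-26536\right) \left(- \frac{1}{7670}\right) + 30990\right) = \left(-18 - 28026\right) \left(\frac{13268}{3835} + 30990\right) = \left(-28044\right) \frac{118859918}{3835} = - \frac{3333307540392}{3835}$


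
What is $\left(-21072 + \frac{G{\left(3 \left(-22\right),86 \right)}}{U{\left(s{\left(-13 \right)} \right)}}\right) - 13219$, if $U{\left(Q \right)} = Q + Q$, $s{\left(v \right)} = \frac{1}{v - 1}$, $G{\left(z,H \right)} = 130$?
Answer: $-35201$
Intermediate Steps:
$s{\left(v \right)} = \frac{1}{-1 + v}$
$U{\left(Q \right)} = 2 Q$
$\left(-21072 + \frac{G{\left(3 \left(-22\right),86 \right)}}{U{\left(s{\left(-13 \right)} \right)}}\right) - 13219 = \left(-21072 + \frac{130}{2 \frac{1}{-1 - 13}}\right) - 13219 = \left(-21072 + \frac{130}{2 \frac{1}{-14}}\right) - 13219 = \left(-21072 + \frac{130}{2 \left(- \frac{1}{14}\right)}\right) - 13219 = \left(-21072 + \frac{130}{- \frac{1}{7}}\right) - 13219 = \left(-21072 + 130 \left(-7\right)\right) - 13219 = \left(-21072 - 910\right) - 13219 = -21982 - 13219 = -35201$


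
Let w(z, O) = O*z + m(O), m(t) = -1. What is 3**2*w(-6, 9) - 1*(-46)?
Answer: -449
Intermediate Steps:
w(z, O) = -1 + O*z (w(z, O) = O*z - 1 = -1 + O*z)
3**2*w(-6, 9) - 1*(-46) = 3**2*(-1 + 9*(-6)) - 1*(-46) = 9*(-1 - 54) + 46 = 9*(-55) + 46 = -495 + 46 = -449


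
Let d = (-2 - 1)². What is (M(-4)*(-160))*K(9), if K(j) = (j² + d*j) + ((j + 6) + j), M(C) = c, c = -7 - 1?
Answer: 238080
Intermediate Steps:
d = 9 (d = (-3)² = 9)
c = -8
M(C) = -8
K(j) = 6 + j² + 11*j (K(j) = (j² + 9*j) + ((j + 6) + j) = (j² + 9*j) + ((6 + j) + j) = (j² + 9*j) + (6 + 2*j) = 6 + j² + 11*j)
(M(-4)*(-160))*K(9) = (-8*(-160))*(6 + 9² + 11*9) = 1280*(6 + 81 + 99) = 1280*186 = 238080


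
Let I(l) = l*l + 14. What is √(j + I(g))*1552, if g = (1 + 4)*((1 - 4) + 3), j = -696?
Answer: 1552*I*√682 ≈ 40531.0*I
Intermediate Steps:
g = 0 (g = 5*(-3 + 3) = 5*0 = 0)
I(l) = 14 + l² (I(l) = l² + 14 = 14 + l²)
√(j + I(g))*1552 = √(-696 + (14 + 0²))*1552 = √(-696 + (14 + 0))*1552 = √(-696 + 14)*1552 = √(-682)*1552 = (I*√682)*1552 = 1552*I*√682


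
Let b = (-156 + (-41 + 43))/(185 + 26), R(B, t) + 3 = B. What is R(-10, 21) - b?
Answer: -2589/211 ≈ -12.270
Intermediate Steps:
R(B, t) = -3 + B
b = -154/211 (b = (-156 + 2)/211 = -154*1/211 = -154/211 ≈ -0.72986)
R(-10, 21) - b = (-3 - 10) - 1*(-154/211) = -13 + 154/211 = -2589/211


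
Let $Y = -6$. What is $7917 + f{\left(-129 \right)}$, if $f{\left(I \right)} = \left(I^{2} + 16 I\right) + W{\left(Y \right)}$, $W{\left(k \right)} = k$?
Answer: $22488$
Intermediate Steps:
$f{\left(I \right)} = -6 + I^{2} + 16 I$ ($f{\left(I \right)} = \left(I^{2} + 16 I\right) - 6 = -6 + I^{2} + 16 I$)
$7917 + f{\left(-129 \right)} = 7917 + \left(-6 + \left(-129\right)^{2} + 16 \left(-129\right)\right) = 7917 - -14571 = 7917 + 14571 = 22488$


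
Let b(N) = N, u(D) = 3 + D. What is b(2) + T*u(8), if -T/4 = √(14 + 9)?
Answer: 2 - 44*√23 ≈ -209.02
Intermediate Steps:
T = -4*√23 (T = -4*√(14 + 9) = -4*√23 ≈ -19.183)
b(2) + T*u(8) = 2 + (-4*√23)*(3 + 8) = 2 - 4*√23*11 = 2 - 44*√23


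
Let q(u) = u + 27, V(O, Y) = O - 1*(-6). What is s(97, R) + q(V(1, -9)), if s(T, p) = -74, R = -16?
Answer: -40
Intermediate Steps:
V(O, Y) = 6 + O (V(O, Y) = O + 6 = 6 + O)
q(u) = 27 + u
s(97, R) + q(V(1, -9)) = -74 + (27 + (6 + 1)) = -74 + (27 + 7) = -74 + 34 = -40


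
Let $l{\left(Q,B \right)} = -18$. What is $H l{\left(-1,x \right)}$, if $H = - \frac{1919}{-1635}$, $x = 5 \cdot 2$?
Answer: $- \frac{11514}{545} \approx -21.127$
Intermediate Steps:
$x = 10$
$H = \frac{1919}{1635}$ ($H = \left(-1919\right) \left(- \frac{1}{1635}\right) = \frac{1919}{1635} \approx 1.1737$)
$H l{\left(-1,x \right)} = \frac{1919}{1635} \left(-18\right) = - \frac{11514}{545}$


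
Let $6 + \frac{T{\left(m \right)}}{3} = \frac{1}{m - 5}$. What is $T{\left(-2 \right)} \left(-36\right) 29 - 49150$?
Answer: $- \frac{209374}{7} \approx -29911.0$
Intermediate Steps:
$T{\left(m \right)} = -18 + \frac{3}{-5 + m}$ ($T{\left(m \right)} = -18 + \frac{3}{m - 5} = -18 + \frac{3}{-5 + m}$)
$T{\left(-2 \right)} \left(-36\right) 29 - 49150 = \frac{3 \left(31 - -12\right)}{-5 - 2} \left(-36\right) 29 - 49150 = \frac{3 \left(31 + 12\right)}{-7} \left(-36\right) 29 - 49150 = 3 \left(- \frac{1}{7}\right) 43 \left(-36\right) 29 - 49150 = \left(- \frac{129}{7}\right) \left(-36\right) 29 - 49150 = \frac{4644}{7} \cdot 29 - 49150 = \frac{134676}{7} - 49150 = - \frac{209374}{7}$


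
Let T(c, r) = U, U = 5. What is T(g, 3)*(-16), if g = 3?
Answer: -80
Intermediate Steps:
T(c, r) = 5
T(g, 3)*(-16) = 5*(-16) = -80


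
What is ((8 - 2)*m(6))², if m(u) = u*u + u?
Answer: 63504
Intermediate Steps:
m(u) = u + u² (m(u) = u² + u = u + u²)
((8 - 2)*m(6))² = ((8 - 2)*(6*(1 + 6)))² = (6*(6*7))² = (6*42)² = 252² = 63504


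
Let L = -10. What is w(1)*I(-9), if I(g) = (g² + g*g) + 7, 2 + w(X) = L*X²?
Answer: -2028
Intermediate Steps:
w(X) = -2 - 10*X²
I(g) = 7 + 2*g² (I(g) = (g² + g²) + 7 = 2*g² + 7 = 7 + 2*g²)
w(1)*I(-9) = (-2 - 10*1²)*(7 + 2*(-9)²) = (-2 - 10*1)*(7 + 2*81) = (-2 - 10)*(7 + 162) = -12*169 = -2028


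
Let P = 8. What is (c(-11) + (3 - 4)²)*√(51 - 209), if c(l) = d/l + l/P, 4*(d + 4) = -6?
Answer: I*√158/8 ≈ 1.5712*I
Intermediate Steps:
d = -11/2 (d = -4 + (¼)*(-6) = -4 - 3/2 = -11/2 ≈ -5.5000)
c(l) = -11/(2*l) + l/8
(c(-11) + (3 - 4)²)*√(51 - 209) = ((⅛)*(-44 + (-11)²)/(-11) + (3 - 4)²)*√(51 - 209) = ((⅛)*(-1/11)*(-44 + 121) + (-1)²)*√(-158) = ((⅛)*(-1/11)*77 + 1)*(I*√158) = (-7/8 + 1)*(I*√158) = (I*√158)/8 = I*√158/8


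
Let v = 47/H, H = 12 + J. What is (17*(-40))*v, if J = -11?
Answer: -31960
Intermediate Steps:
H = 1 (H = 12 - 11 = 1)
v = 47 (v = 47/1 = 47*1 = 47)
(17*(-40))*v = (17*(-40))*47 = -680*47 = -31960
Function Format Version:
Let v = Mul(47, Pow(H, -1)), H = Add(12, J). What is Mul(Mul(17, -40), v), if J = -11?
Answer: -31960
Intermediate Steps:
H = 1 (H = Add(12, -11) = 1)
v = 47 (v = Mul(47, Pow(1, -1)) = Mul(47, 1) = 47)
Mul(Mul(17, -40), v) = Mul(Mul(17, -40), 47) = Mul(-680, 47) = -31960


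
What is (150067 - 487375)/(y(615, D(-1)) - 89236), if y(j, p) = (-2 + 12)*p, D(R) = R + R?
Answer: 28109/7438 ≈ 3.7791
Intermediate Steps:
D(R) = 2*R
y(j, p) = 10*p
(150067 - 487375)/(y(615, D(-1)) - 89236) = (150067 - 487375)/(10*(2*(-1)) - 89236) = -337308/(10*(-2) - 89236) = -337308/(-20 - 89236) = -337308/(-89256) = -337308*(-1/89256) = 28109/7438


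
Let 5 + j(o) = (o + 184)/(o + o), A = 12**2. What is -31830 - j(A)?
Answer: -1145741/36 ≈ -31826.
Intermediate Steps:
A = 144
j(o) = -5 + (184 + o)/(2*o) (j(o) = -5 + (o + 184)/(o + o) = -5 + (184 + o)/((2*o)) = -5 + (184 + o)*(1/(2*o)) = -5 + (184 + o)/(2*o))
-31830 - j(A) = -31830 - (-9/2 + 92/144) = -31830 - (-9/2 + 92*(1/144)) = -31830 - (-9/2 + 23/36) = -31830 - 1*(-139/36) = -31830 + 139/36 = -1145741/36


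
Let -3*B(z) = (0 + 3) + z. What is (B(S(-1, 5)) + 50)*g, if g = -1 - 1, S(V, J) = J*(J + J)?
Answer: -194/3 ≈ -64.667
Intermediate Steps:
S(V, J) = 2*J² (S(V, J) = J*(2*J) = 2*J²)
B(z) = -1 - z/3 (B(z) = -((0 + 3) + z)/3 = -(3 + z)/3 = -1 - z/3)
g = -2
(B(S(-1, 5)) + 50)*g = ((-1 - 2*5²/3) + 50)*(-2) = ((-1 - 2*25/3) + 50)*(-2) = ((-1 - ⅓*50) + 50)*(-2) = ((-1 - 50/3) + 50)*(-2) = (-53/3 + 50)*(-2) = (97/3)*(-2) = -194/3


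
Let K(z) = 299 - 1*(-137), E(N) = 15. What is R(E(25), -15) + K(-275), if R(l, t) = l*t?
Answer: 211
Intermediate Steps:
K(z) = 436 (K(z) = 299 + 137 = 436)
R(E(25), -15) + K(-275) = 15*(-15) + 436 = -225 + 436 = 211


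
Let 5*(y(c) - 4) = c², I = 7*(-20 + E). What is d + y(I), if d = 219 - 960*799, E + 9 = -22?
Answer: -3706636/5 ≈ -7.4133e+5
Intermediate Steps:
E = -31 (E = -9 - 22 = -31)
I = -357 (I = 7*(-20 - 31) = 7*(-51) = -357)
d = -766821 (d = 219 - 767040 = -766821)
y(c) = 4 + c²/5
d + y(I) = -766821 + (4 + (⅕)*(-357)²) = -766821 + (4 + (⅕)*127449) = -766821 + (4 + 127449/5) = -766821 + 127469/5 = -3706636/5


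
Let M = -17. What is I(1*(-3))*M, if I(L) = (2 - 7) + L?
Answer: 136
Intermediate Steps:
I(L) = -5 + L
I(1*(-3))*M = (-5 + 1*(-3))*(-17) = (-5 - 3)*(-17) = -8*(-17) = 136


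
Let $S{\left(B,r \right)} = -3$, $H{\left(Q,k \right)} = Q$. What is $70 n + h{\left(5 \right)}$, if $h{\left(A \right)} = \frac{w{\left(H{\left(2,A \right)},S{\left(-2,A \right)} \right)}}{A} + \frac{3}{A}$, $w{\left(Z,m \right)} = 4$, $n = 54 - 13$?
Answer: $\frac{14357}{5} \approx 2871.4$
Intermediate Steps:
$n = 41$
$h{\left(A \right)} = \frac{7}{A}$ ($h{\left(A \right)} = \frac{4}{A} + \frac{3}{A} = \frac{7}{A}$)
$70 n + h{\left(5 \right)} = 70 \cdot 41 + \frac{7}{5} = 2870 + 7 \cdot \frac{1}{5} = 2870 + \frac{7}{5} = \frac{14357}{5}$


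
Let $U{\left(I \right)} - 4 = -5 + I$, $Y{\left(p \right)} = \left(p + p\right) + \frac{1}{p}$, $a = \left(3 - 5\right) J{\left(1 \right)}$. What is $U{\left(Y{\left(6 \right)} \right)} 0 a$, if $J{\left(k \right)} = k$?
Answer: $0$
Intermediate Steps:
$a = -2$ ($a = \left(3 - 5\right) 1 = \left(-2\right) 1 = -2$)
$Y{\left(p \right)} = \frac{1}{p} + 2 p$ ($Y{\left(p \right)} = 2 p + \frac{1}{p} = \frac{1}{p} + 2 p$)
$U{\left(I \right)} = -1 + I$ ($U{\left(I \right)} = 4 + \left(-5 + I\right) = -1 + I$)
$U{\left(Y{\left(6 \right)} \right)} 0 a = \left(-1 + \left(\frac{1}{6} + 2 \cdot 6\right)\right) 0 \left(-2\right) = \left(-1 + \left(\frac{1}{6} + 12\right)\right) 0 \left(-2\right) = \left(-1 + \frac{73}{6}\right) 0 \left(-2\right) = \frac{67}{6} \cdot 0 \left(-2\right) = 0 \left(-2\right) = 0$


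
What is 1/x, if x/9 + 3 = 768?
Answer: 1/6885 ≈ 0.00014524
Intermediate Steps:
x = 6885 (x = -27 + 9*768 = -27 + 6912 = 6885)
1/x = 1/6885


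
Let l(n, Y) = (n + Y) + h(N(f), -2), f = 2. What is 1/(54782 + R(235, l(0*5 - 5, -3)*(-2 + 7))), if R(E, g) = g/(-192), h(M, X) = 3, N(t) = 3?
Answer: 192/10518169 ≈ 1.8254e-5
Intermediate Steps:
l(n, Y) = 3 + Y + n (l(n, Y) = (n + Y) + 3 = (Y + n) + 3 = 3 + Y + n)
R(E, g) = -g/192 (R(E, g) = g*(-1/192) = -g/192)
1/(54782 + R(235, l(0*5 - 5, -3)*(-2 + 7))) = 1/(54782 - (3 - 3 + (0*5 - 5))*(-2 + 7)/192) = 1/(54782 - (3 - 3 + (0 - 5))*5/192) = 1/(54782 - (3 - 3 - 5)*5/192) = 1/(54782 - (-5)*5/192) = 1/(54782 - 1/192*(-25)) = 1/(54782 + 25/192) = 1/(10518169/192) = 192/10518169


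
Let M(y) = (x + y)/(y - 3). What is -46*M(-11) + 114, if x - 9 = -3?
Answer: 683/7 ≈ 97.571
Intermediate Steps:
x = 6 (x = 9 - 3 = 6)
M(y) = (6 + y)/(-3 + y) (M(y) = (6 + y)/(y - 3) = (6 + y)/(-3 + y))
-46*M(-11) + 114 = -46*(6 - 11)/(-3 - 11) + 114 = -46*(-5)/(-14) + 114 = -(-23)*(-5)/7 + 114 = -46*5/14 + 114 = -115/7 + 114 = 683/7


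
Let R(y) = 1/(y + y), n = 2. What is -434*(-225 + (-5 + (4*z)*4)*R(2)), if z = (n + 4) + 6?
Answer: 154721/2 ≈ 77361.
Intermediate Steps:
z = 12 (z = (2 + 4) + 6 = 6 + 6 = 12)
R(y) = 1/(2*y)
-434*(-225 + (-5 + (4*z)*4)*R(2)) = -434*(-225 + (-5 + (4*12)*4)*((½)/2)) = -434*(-225 + (-5 + 48*4)*((½)*(½))) = -434*(-225 + (-5 + 192)*(¼)) = -434*(-225 + 187*(¼)) = -434*(-225 + 187/4) = -434*(-713/4) = 154721/2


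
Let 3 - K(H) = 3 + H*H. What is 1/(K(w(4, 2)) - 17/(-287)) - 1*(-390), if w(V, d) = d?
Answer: 440803/1131 ≈ 389.75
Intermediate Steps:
K(H) = -H² (K(H) = 3 - (3 + H*H) = 3 - (3 + H²) = 3 + (-3 - H²) = -H²)
1/(K(w(4, 2)) - 17/(-287)) - 1*(-390) = 1/(-1*2² - 17/(-287)) - 1*(-390) = 1/(-1*4 - 17*(-1/287)) + 390 = 1/(-4 + 17/287) + 390 = 1/(-1131/287) + 390 = -287/1131 + 390 = 440803/1131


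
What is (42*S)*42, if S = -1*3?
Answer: -5292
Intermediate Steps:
S = -3
(42*S)*42 = (42*(-3))*42 = -126*42 = -5292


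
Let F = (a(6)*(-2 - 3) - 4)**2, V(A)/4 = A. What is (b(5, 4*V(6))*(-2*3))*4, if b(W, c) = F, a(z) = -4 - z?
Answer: -50784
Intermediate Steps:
V(A) = 4*A
F = 2116 (F = ((-4 - 1*6)*(-2 - 3) - 4)**2 = ((-4 - 6)*(-5) - 4)**2 = (-10*(-5) - 4)**2 = (50 - 4)**2 = 46**2 = 2116)
b(W, c) = 2116
(b(5, 4*V(6))*(-2*3))*4 = (2116*(-2*3))*4 = (2116*(-6))*4 = -12696*4 = -50784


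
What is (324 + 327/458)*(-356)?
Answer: -26471982/229 ≈ -1.1560e+5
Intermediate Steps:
(324 + 327/458)*(-356) = (148719/458)*(-356) = -26471982/229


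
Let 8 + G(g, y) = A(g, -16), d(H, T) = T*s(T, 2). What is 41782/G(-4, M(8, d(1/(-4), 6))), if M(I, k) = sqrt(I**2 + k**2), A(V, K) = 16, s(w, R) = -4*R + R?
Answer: 20891/4 ≈ 5222.8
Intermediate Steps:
s(w, R) = -3*R
d(H, T) = -6*T (d(H, T) = T*(-3*2) = T*(-6) = -6*T)
G(g, y) = 8 (G(g, y) = -8 + 16 = 8)
41782/G(-4, M(8, d(1/(-4), 6))) = 41782/8 = 41782*(1/8) = 20891/4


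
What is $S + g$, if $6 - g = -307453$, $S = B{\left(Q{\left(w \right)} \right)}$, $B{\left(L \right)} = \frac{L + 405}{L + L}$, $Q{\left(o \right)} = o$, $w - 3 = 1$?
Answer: $\frac{2460081}{8} \approx 3.0751 \cdot 10^{5}$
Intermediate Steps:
$w = 4$ ($w = 3 + 1 = 4$)
$B{\left(L \right)} = \frac{405 + L}{2 L}$
$S = \frac{409}{8}$ ($S = \frac{405 + 4}{2 \cdot 4} = \frac{1}{2} \cdot \frac{1}{4} \cdot 409 = \frac{409}{8} \approx 51.125$)
$g = 307459$ ($g = 6 - -307453 = 6 + 307453 = 307459$)
$S + g = \frac{409}{8} + 307459 = \frac{2460081}{8}$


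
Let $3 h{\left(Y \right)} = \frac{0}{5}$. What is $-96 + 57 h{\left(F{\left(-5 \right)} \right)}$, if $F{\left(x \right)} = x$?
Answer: $-96$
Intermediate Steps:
$h{\left(Y \right)} = 0$ ($h{\left(Y \right)} = \frac{0 \cdot \frac{1}{5}}{3} = \frac{1}{3} \cdot 0 = 0$)
$-96 + 57 h{\left(F{\left(-5 \right)} \right)} = -96 + 57 \cdot 0 = -96 + 0 = -96$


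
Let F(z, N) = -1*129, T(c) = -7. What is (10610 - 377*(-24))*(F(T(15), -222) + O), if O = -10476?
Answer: -208473090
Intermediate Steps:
F(z, N) = -129
(10610 - 377*(-24))*(F(T(15), -222) + O) = (10610 - 377*(-24))*(-129 - 10476) = (10610 + 9048)*(-10605) = 19658*(-10605) = -208473090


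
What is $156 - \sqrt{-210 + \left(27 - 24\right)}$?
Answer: $156 - 3 i \sqrt{23} \approx 156.0 - 14.387 i$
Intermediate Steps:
$156 - \sqrt{-210 + \left(27 - 24\right)} = 156 - \sqrt{-210 + 3} = 156 - \sqrt{-207} = 156 - 3 i \sqrt{23}$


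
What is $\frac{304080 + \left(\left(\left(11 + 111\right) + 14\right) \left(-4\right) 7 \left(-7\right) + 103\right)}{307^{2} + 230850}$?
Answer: $\frac{330839}{325099} \approx 1.0177$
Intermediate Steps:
$\frac{304080 + \left(\left(\left(11 + 111\right) + 14\right) \left(-4\right) 7 \left(-7\right) + 103\right)}{307^{2} + 230850} = \frac{304080 + \left(\left(122 + 14\right) \left(\left(-28\right) \left(-7\right)\right) + 103\right)}{94249 + 230850} = \frac{304080 + \left(136 \cdot 196 + 103\right)}{325099} = \left(304080 + \left(26656 + 103\right)\right) \frac{1}{325099} = \left(304080 + 26759\right) \frac{1}{325099} = 330839 \cdot \frac{1}{325099} = \frac{330839}{325099}$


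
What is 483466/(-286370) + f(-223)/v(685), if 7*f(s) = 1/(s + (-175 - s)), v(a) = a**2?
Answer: -3969950846466/2351509356875 ≈ -1.6883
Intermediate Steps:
f(s) = -1/1225 (f(s) = 1/(7*(s + (-175 - s))) = (1/7)/(-175) = (1/7)*(-1/175) = -1/1225)
483466/(-286370) + f(-223)/v(685) = 483466/(-286370) - 1/(1225*(685**2)) = 483466*(-1/286370) - 1/1225/469225 = -241733/143185 - 1/1225*1/469225 = -241733/143185 - 1/574800625 = -3969950846466/2351509356875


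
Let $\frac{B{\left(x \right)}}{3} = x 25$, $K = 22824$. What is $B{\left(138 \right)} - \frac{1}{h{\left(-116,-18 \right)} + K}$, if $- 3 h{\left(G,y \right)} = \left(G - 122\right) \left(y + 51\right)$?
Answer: $\frac{263324699}{25442} \approx 10350.0$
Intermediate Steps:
$h{\left(G,y \right)} = - \frac{\left(-122 + G\right) \left(51 + y\right)}{3}$ ($h{\left(G,y \right)} = - \frac{\left(G - 122\right) \left(y + 51\right)}{3} = - \frac{\left(-122 + G\right) \left(51 + y\right)}{3}$)
$B{\left(x \right)} = 75 x$ ($B{\left(x \right)} = 3 x 25 = 3 \cdot 25 x = 75 x$)
$B{\left(138 \right)} - \frac{1}{h{\left(-116,-18 \right)} + K} = 75 \cdot 138 - \frac{1}{\left(2074 - -1972 + \frac{122}{3} \left(-18\right) - \left(- \frac{116}{3}\right) \left(-18\right)\right) + 22824} = 10350 - \frac{1}{\left(2074 + 1972 - 732 - 696\right) + 22824} = 10350 - \frac{1}{2618 + 22824} = 10350 - \frac{1}{25442} = \frac{263324699}{25442}$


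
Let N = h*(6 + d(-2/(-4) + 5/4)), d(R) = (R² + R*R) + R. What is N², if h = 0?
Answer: 0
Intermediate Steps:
d(R) = R + 2*R² (d(R) = (R² + R²) + R = 2*R² + R = R + 2*R²)
N = 0 (N = 0*(6 + (-2/(-4) + 5/4)*(1 + 2*(-2/(-4) + 5/4))) = 0*(6 + (-2*(-¼) + 5*(¼))*(1 + 2*(-2*(-¼) + 5*(¼)))) = 0*(6 + (½ + 5/4)*(1 + 2*(½ + 5/4))) = 0*(6 + 7*(1 + 2*(7/4))/4) = 0*(6 + 7*(1 + 7/2)/4) = 0*(6 + (7/4)*(9/2)) = 0*(6 + 63/8) = 0*(111/8) = 0)
N² = 0² = 0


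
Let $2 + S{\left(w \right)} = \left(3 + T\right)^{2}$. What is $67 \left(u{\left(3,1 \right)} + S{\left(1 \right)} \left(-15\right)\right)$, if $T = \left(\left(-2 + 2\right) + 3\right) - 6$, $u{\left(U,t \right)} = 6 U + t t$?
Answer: $3283$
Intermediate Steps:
$u{\left(U,t \right)} = t^{2} + 6 U$ ($u{\left(U,t \right)} = 6 U + t^{2} = t^{2} + 6 U$)
$T = -3$ ($T = \left(0 + 3\right) - 6 = 3 - 6 = -3$)
$S{\left(w \right)} = -2$ ($S{\left(w \right)} = -2 + \left(3 - 3\right)^{2} = -2 + 0^{2} = -2 + 0 = -2$)
$67 \left(u{\left(3,1 \right)} + S{\left(1 \right)} \left(-15\right)\right) = 67 \left(\left(1^{2} + 6 \cdot 3\right) - -30\right) = 67 \left(\left(1 + 18\right) + 30\right) = 67 \left(19 + 30\right) = 67 \cdot 49 = 3283$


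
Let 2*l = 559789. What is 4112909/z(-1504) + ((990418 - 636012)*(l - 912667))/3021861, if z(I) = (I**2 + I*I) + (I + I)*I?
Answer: -2029091661401896991/27341991727104 ≈ -74212.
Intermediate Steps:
l = 559789/2 (l = (1/2)*559789 = 559789/2 ≈ 2.7989e+5)
z(I) = 4*I**2 (z(I) = (I**2 + I**2) + (2*I)*I = 2*I**2 + 2*I**2 = 4*I**2)
4112909/z(-1504) + ((990418 - 636012)*(l - 912667))/3021861 = 4112909/((4*(-1504)**2)) + ((990418 - 636012)*(559789/2 - 912667))/3021861 = 4112909/((4*2262016)) + (354406*(-1265545/2))*(1/3021861) = 4112909/9048064 - 224258370635*1/3021861 = 4112909*(1/9048064) - 224258370635/3021861 = 4112909/9048064 - 224258370635/3021861 = -2029091661401896991/27341991727104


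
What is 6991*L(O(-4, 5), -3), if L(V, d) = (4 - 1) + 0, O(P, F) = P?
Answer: 20973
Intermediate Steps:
L(V, d) = 3 (L(V, d) = 3 + 0 = 3)
6991*L(O(-4, 5), -3) = 6991*3 = 20973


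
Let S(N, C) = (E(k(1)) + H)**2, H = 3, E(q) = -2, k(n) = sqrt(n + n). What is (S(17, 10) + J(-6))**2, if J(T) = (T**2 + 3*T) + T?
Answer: 169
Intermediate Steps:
k(n) = sqrt(2)*sqrt(n) (k(n) = sqrt(2*n) = sqrt(2)*sqrt(n))
J(T) = T**2 + 4*T
S(N, C) = 1 (S(N, C) = (-2 + 3)**2 = 1**2 = 1)
(S(17, 10) + J(-6))**2 = (1 - 6*(4 - 6))**2 = (1 - 6*(-2))**2 = (1 + 12)**2 = 13**2 = 169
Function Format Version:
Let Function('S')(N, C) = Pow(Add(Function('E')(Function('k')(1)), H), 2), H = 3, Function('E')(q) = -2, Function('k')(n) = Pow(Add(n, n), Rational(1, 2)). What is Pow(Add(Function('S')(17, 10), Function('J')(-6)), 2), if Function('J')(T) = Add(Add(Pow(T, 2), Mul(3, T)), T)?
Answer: 169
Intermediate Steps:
Function('k')(n) = Mul(Pow(2, Rational(1, 2)), Pow(n, Rational(1, 2))) (Function('k')(n) = Pow(Mul(2, n), Rational(1, 2)) = Mul(Pow(2, Rational(1, 2)), Pow(n, Rational(1, 2))))
Function('J')(T) = Add(Pow(T, 2), Mul(4, T))
Function('S')(N, C) = 1 (Function('S')(N, C) = Pow(Add(-2, 3), 2) = Pow(1, 2) = 1)
Pow(Add(Function('S')(17, 10), Function('J')(-6)), 2) = Pow(Add(1, Mul(-6, Add(4, -6))), 2) = Pow(Add(1, Mul(-6, -2)), 2) = Pow(Add(1, 12), 2) = Pow(13, 2) = 169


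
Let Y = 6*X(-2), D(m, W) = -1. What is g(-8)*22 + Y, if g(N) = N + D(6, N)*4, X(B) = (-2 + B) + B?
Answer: -300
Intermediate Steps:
X(B) = -2 + 2*B
g(N) = -4 + N (g(N) = N - 1*4 = N - 4 = -4 + N)
Y = -36 (Y = 6*(-2 + 2*(-2)) = 6*(-2 - 4) = 6*(-6) = -36)
g(-8)*22 + Y = (-4 - 8)*22 - 36 = -12*22 - 36 = -264 - 36 = -300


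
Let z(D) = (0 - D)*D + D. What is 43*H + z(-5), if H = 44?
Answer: 1862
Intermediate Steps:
z(D) = D - D**2 (z(D) = (-D)*D + D = -D**2 + D = D - D**2)
43*H + z(-5) = 43*44 - 5*(1 - 1*(-5)) = 1892 - 5*(1 + 5) = 1892 - 5*6 = 1892 - 30 = 1862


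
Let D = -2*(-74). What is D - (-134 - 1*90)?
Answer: 372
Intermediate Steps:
D = 148
D - (-134 - 1*90) = 148 - (-134 - 1*90) = 148 - (-134 - 90) = 148 - 1*(-224) = 148 + 224 = 372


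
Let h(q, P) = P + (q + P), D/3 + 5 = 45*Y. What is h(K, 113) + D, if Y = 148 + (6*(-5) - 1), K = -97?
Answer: 15909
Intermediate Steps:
Y = 117 (Y = 148 + (-30 - 1) = 148 - 31 = 117)
D = 15780 (D = -15 + 3*(45*117) = -15 + 3*5265 = -15 + 15795 = 15780)
h(q, P) = q + 2*P (h(q, P) = P + (P + q) = q + 2*P)
h(K, 113) + D = (-97 + 2*113) + 15780 = (-97 + 226) + 15780 = 129 + 15780 = 15909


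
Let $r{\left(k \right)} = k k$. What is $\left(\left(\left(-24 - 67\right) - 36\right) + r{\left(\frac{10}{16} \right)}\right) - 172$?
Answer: $- \frac{19111}{64} \approx -298.61$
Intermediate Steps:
$r{\left(k \right)} = k^{2}$
$\left(\left(\left(-24 - 67\right) - 36\right) + r{\left(\frac{10}{16} \right)}\right) - 172 = \left(\left(\left(-24 - 67\right) - 36\right) + \left(\frac{10}{16}\right)^{2}\right) - 172 = \left(\left(-91 - 36\right) + \left(10 \cdot \frac{1}{16}\right)^{2}\right) - 172 = \left(-127 + \left(\frac{5}{8}\right)^{2}\right) - 172 = \left(-127 + \frac{25}{64}\right) - 172 = - \frac{8103}{64} - 172 = - \frac{19111}{64}$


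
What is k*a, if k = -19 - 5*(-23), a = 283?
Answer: 27168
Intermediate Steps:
k = 96 (k = -19 + 115 = 96)
k*a = 96*283 = 27168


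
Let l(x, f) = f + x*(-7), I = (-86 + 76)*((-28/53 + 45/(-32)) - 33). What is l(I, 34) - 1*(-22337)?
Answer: 16896893/848 ≈ 19926.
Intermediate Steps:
I = 296245/848 (I = -10*((-28*1/53 + 45*(-1/32)) - 33) = -10*((-28/53 - 45/32) - 33) = -10*(-3281/1696 - 33) = -10*(-59249/1696) = 296245/848 ≈ 349.35)
l(x, f) = f - 7*x
l(I, 34) - 1*(-22337) = (34 - 7*296245/848) - 1*(-22337) = (34 - 2073715/848) + 22337 = -2044883/848 + 22337 = 16896893/848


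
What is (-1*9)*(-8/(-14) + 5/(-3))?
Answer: 69/7 ≈ 9.8571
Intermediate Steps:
(-1*9)*(-8/(-14) + 5/(-3)) = -9*(-8*(-1/14) + 5*(-1/3)) = -9*(4/7 - 5/3) = -9*(-23/21) = 69/7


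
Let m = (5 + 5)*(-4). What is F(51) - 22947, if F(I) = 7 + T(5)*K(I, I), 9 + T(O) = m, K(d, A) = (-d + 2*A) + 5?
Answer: -25684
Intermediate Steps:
m = -40 (m = 10*(-4) = -40)
K(d, A) = 5 - d + 2*A
T(O) = -49 (T(O) = -9 - 40 = -49)
F(I) = -238 - 49*I (F(I) = 7 - 49*(5 - I + 2*I) = 7 - 49*(5 + I) = 7 + (-245 - 49*I) = -238 - 49*I)
F(51) - 22947 = (-238 - 49*51) - 22947 = (-238 - 2499) - 22947 = -2737 - 22947 = -25684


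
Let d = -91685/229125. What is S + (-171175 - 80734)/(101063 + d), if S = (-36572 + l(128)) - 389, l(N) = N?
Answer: -170592298998379/4631193638 ≈ -36836.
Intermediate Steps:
d = -18337/45825 (d = -91685*1/229125 = -18337/45825 ≈ -0.40015)
S = -36833 (S = (-36572 + 128) - 389 = -36444 - 389 = -36833)
S + (-171175 - 80734)/(101063 + d) = -36833 + (-171175 - 80734)/(101063 - 18337/45825) = -36833 - 251909/4631193638/45825 = -36833 - 251909*45825/4631193638 = -36833 - 11543729925/4631193638 = -170592298998379/4631193638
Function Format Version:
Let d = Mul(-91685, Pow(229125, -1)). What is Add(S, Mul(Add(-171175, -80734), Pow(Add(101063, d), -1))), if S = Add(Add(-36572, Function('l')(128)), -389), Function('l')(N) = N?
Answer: Rational(-170592298998379, 4631193638) ≈ -36836.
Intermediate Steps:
d = Rational(-18337, 45825) (d = Mul(-91685, Rational(1, 229125)) = Rational(-18337, 45825) ≈ -0.40015)
S = -36833 (S = Add(Add(-36572, 128), -389) = Add(-36444, -389) = -36833)
Add(S, Mul(Add(-171175, -80734), Pow(Add(101063, d), -1))) = Add(-36833, Mul(Add(-171175, -80734), Pow(Add(101063, Rational(-18337, 45825)), -1))) = Add(-36833, Mul(-251909, Pow(Rational(4631193638, 45825), -1))) = Add(-36833, Mul(-251909, Rational(45825, 4631193638))) = Add(-36833, Rational(-11543729925, 4631193638)) = Rational(-170592298998379, 4631193638)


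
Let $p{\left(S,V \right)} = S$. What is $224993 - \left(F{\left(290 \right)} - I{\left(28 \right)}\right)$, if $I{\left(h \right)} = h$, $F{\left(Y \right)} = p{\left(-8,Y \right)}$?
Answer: $225029$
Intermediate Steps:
$F{\left(Y \right)} = -8$
$224993 - \left(F{\left(290 \right)} - I{\left(28 \right)}\right) = 224993 - \left(-8 - 28\right) = 224993 - -36 = 224993 + 36 = 225029$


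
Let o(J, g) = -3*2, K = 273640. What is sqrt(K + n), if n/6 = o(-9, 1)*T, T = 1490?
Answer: 100*sqrt(22) ≈ 469.04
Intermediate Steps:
o(J, g) = -6
n = -53640 (n = 6*(-6*1490) = 6*(-8940) = -53640)
sqrt(K + n) = sqrt(273640 - 53640) = sqrt(220000) = 100*sqrt(22)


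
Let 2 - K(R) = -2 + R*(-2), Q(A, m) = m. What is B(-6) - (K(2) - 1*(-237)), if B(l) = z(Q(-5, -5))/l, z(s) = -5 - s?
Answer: -245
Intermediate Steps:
K(R) = 4 + 2*R (K(R) = 2 - (-2 + R*(-2)) = 2 - (-2 - 2*R) = 2 + (2 + 2*R) = 4 + 2*R)
B(l) = 0 (B(l) = (-5 - 1*(-5))/l = (-5 + 5)/l = 0/l = 0)
B(-6) - (K(2) - 1*(-237)) = 0 - ((4 + 2*2) - 1*(-237)) = 0 - ((4 + 4) + 237) = 0 - (8 + 237) = 0 - 1*245 = 0 - 245 = -245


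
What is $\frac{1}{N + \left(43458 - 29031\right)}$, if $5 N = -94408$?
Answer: $- \frac{5}{22273} \approx -0.00022449$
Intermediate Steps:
$N = - \frac{94408}{5}$ ($N = \frac{1}{5} \left(-94408\right) = - \frac{94408}{5} \approx -18882.0$)
$\frac{1}{N + \left(43458 - 29031\right)} = \frac{1}{- \frac{94408}{5} + \left(43458 - 29031\right)} = \frac{1}{- \frac{94408}{5} + 14427} = \frac{1}{- \frac{22273}{5}} = - \frac{5}{22273}$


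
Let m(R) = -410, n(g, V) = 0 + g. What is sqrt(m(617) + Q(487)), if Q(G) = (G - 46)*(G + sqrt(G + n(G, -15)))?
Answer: sqrt(214357 + 441*sqrt(974)) ≈ 477.62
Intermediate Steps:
n(g, V) = g
Q(G) = (-46 + G)*(G + sqrt(2)*sqrt(G)) (Q(G) = (G - 46)*(G + sqrt(G + G)) = (-46 + G)*(G + sqrt(2*G)) = (-46 + G)*(G + sqrt(2)*sqrt(G)))
sqrt(m(617) + Q(487)) = sqrt(-410 + (487**2 - 46*487 + sqrt(2)*487**(3/2) - 46*sqrt(2)*sqrt(487))) = sqrt(-410 + (237169 - 22402 + sqrt(2)*(487*sqrt(487)) - 46*sqrt(974))) = sqrt(-410 + (237169 - 22402 + 487*sqrt(974) - 46*sqrt(974))) = sqrt(-410 + (214767 + 441*sqrt(974))) = sqrt(214357 + 441*sqrt(974))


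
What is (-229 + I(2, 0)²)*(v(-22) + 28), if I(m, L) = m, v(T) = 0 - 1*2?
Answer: -5850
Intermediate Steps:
v(T) = -2 (v(T) = 0 - 2 = -2)
(-229 + I(2, 0)²)*(v(-22) + 28) = (-229 + 2²)*(-2 + 28) = (-229 + 4)*26 = -225*26 = -5850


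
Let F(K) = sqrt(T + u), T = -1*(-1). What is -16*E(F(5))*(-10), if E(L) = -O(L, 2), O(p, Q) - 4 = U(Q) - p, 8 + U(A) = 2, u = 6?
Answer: 320 + 160*sqrt(7) ≈ 743.32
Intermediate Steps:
U(A) = -6 (U(A) = -8 + 2 = -6)
O(p, Q) = -2 - p (O(p, Q) = 4 + (-6 - p) = -2 - p)
T = 1
F(K) = sqrt(7) (F(K) = sqrt(1 + 6) = sqrt(7))
E(L) = 2 + L (E(L) = -(-2 - L) = 2 + L)
-16*E(F(5))*(-10) = -16*(2 + sqrt(7))*(-10) = (-32 - 16*sqrt(7))*(-10) = 320 + 160*sqrt(7)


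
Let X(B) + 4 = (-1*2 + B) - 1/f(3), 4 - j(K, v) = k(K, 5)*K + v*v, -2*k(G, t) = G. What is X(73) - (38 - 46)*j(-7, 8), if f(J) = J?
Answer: -652/3 ≈ -217.33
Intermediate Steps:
k(G, t) = -G/2
j(K, v) = 4 + K²/2 - v² (j(K, v) = 4 - ((-K/2)*K + v*v) = 4 - (-K²/2 + v²) = 4 - (v² - K²/2) = 4 + (K²/2 - v²) = 4 + K²/2 - v²)
X(B) = -19/3 + B (X(B) = -4 + ((-1*2 + B) - 1/3) = -4 + ((-2 + B) - 1*⅓) = -4 + ((-2 + B) - ⅓) = -4 + (-7/3 + B) = -19/3 + B)
X(73) - (38 - 46)*j(-7, 8) = (-19/3 + 73) - (38 - 46)*(4 + (½)*(-7)² - 1*8²) = 200/3 - (-8)*(4 + (½)*49 - 1*64) = 200/3 - (-8)*(4 + 49/2 - 64) = 200/3 - (-8)*(-71)/2 = 200/3 - 1*284 = 200/3 - 284 = -652/3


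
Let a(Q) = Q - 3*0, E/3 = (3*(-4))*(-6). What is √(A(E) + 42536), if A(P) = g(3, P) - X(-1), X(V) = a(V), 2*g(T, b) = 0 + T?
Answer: 3*√18906/2 ≈ 206.25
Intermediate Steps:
E = 216 (E = 3*((3*(-4))*(-6)) = 3*(-12*(-6)) = 3*72 = 216)
a(Q) = Q (a(Q) = Q + 0 = Q)
g(T, b) = T/2 (g(T, b) = (0 + T)/2 = T/2)
X(V) = V
A(P) = 5/2 (A(P) = (½)*3 - 1*(-1) = 3/2 + 1 = 5/2)
√(A(E) + 42536) = √(5/2 + 42536) = √(85077/2) = 3*√18906/2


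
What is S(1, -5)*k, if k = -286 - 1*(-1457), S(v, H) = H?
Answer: -5855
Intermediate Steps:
k = 1171 (k = -286 + 1457 = 1171)
S(1, -5)*k = -5*1171 = -5855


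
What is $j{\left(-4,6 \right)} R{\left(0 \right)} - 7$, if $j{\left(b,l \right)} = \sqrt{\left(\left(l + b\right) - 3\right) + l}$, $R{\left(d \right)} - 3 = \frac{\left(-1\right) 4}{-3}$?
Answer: $-7 + \frac{13 \sqrt{5}}{3} \approx 2.6896$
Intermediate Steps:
$R{\left(d \right)} = \frac{13}{3}$ ($R{\left(d \right)} = 3 + \frac{\left(-1\right) 4}{-3} = 3 - - \frac{4}{3} = 3 + \frac{4}{3} = \frac{13}{3}$)
$j{\left(b,l \right)} = \sqrt{-3 + b + 2 l}$ ($j{\left(b,l \right)} = \sqrt{\left(\left(b + l\right) - 3\right) + l} = \sqrt{\left(-3 + b + l\right) + l} = \sqrt{-3 + b + 2 l}$)
$j{\left(-4,6 \right)} R{\left(0 \right)} - 7 = \sqrt{-3 - 4 + 2 \cdot 6} \cdot \frac{13}{3} - 7 = \sqrt{-3 - 4 + 12} \cdot \frac{13}{3} - 7 = \sqrt{5} \cdot \frac{13}{3} - 7 = \frac{13 \sqrt{5}}{3} - 7 = -7 + \frac{13 \sqrt{5}}{3}$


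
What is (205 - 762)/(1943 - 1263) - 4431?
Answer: -3013637/680 ≈ -4431.8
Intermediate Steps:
(205 - 762)/(1943 - 1263) - 4431 = -557/680 - 4431 = -3013637/680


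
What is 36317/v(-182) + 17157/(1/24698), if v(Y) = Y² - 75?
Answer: 14004301810031/33049 ≈ 4.2374e+8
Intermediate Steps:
v(Y) = -75 + Y²
36317/v(-182) + 17157/(1/24698) = 36317/(-75 + (-182)²) + 17157/(1/24698) = 36317/(-75 + 33124) + 17157/(1/24698) = 36317/33049 + 17157*24698 = 36317*(1/33049) + 423743586 = 36317/33049 + 423743586 = 14004301810031/33049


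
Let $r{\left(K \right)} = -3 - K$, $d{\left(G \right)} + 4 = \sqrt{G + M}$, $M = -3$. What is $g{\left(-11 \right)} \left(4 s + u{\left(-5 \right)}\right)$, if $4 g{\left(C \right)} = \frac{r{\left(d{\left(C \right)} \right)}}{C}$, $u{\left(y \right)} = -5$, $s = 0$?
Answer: $\frac{5}{44} - \frac{5 i \sqrt{14}}{44} \approx 0.11364 - 0.42519 i$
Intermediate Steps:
$d{\left(G \right)} = -4 + \sqrt{-3 + G}$ ($d{\left(G \right)} = -4 + \sqrt{G - 3} = -4 + \sqrt{-3 + G}$)
$g{\left(C \right)} = \frac{1 - \sqrt{-3 + C}}{4 C}$ ($g{\left(C \right)} = \frac{\left(-3 - \left(-4 + \sqrt{-3 + C}\right)\right) \frac{1}{C}}{4} = \frac{\left(1 - \sqrt{-3 + C}\right) \frac{1}{C}}{4} = \frac{\frac{1}{C} \left(1 - \sqrt{-3 + C}\right)}{4} = \frac{1 - \sqrt{-3 + C}}{4 C}$)
$g{\left(-11 \right)} \left(4 s + u{\left(-5 \right)}\right) = \frac{1 - \sqrt{-3 - 11}}{4 \left(-11\right)} \left(4 \cdot 0 - 5\right) = \frac{1}{4} \left(- \frac{1}{11}\right) \left(1 - \sqrt{-14}\right) \left(0 - 5\right) = \frac{1}{4} \left(- \frac{1}{11}\right) \left(1 - i \sqrt{14}\right) \left(-5\right) = \left(- \frac{1}{44} + \frac{i \sqrt{14}}{44}\right) \left(-5\right) = \frac{5}{44} - \frac{5 i \sqrt{14}}{44}$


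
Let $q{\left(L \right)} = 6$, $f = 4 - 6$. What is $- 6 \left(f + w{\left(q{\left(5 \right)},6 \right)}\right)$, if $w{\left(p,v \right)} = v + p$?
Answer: $-60$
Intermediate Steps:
$f = -2$ ($f = 4 - 6 = -2$)
$w{\left(p,v \right)} = p + v$
$- 6 \left(f + w{\left(q{\left(5 \right)},6 \right)}\right) = - 6 \left(-2 + \left(6 + 6\right)\right) = - 6 \left(-2 + 12\right) = \left(-6\right) 10 = -60$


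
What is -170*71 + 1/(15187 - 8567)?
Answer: -79903399/6620 ≈ -12070.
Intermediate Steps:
-170*71 + 1/(15187 - 8567) = -12070 + 1/6620 = -79903399/6620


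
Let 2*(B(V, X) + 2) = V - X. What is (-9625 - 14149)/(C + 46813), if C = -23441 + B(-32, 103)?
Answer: -47548/46605 ≈ -1.0202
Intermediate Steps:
B(V, X) = -2 + V/2 - X/2 (B(V, X) = -2 + (V - X)/2 = -2 + (V/2 - X/2) = -2 + V/2 - X/2)
C = -47021/2 (C = -23441 + (-2 + (½)*(-32) - ½*103) = -23441 + (-2 - 16 - 103/2) = -23441 - 139/2 = -47021/2 ≈ -23511.)
(-9625 - 14149)/(C + 46813) = (-9625 - 14149)/(-47021/2 + 46813) = -23774/46605/2 = -23774*2/46605 = -47548/46605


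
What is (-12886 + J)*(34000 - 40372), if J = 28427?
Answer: -99027252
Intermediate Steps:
(-12886 + J)*(34000 - 40372) = (-12886 + 28427)*(34000 - 40372) = 15541*(-6372) = -99027252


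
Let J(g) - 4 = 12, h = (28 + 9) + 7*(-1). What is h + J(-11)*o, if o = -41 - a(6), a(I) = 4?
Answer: -690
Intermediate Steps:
h = 30 (h = 37 - 7 = 30)
J(g) = 16 (J(g) = 4 + 12 = 16)
o = -45 (o = -41 - 1*4 = -41 - 4 = -45)
h + J(-11)*o = 30 + 16*(-45) = 30 - 720 = -690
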